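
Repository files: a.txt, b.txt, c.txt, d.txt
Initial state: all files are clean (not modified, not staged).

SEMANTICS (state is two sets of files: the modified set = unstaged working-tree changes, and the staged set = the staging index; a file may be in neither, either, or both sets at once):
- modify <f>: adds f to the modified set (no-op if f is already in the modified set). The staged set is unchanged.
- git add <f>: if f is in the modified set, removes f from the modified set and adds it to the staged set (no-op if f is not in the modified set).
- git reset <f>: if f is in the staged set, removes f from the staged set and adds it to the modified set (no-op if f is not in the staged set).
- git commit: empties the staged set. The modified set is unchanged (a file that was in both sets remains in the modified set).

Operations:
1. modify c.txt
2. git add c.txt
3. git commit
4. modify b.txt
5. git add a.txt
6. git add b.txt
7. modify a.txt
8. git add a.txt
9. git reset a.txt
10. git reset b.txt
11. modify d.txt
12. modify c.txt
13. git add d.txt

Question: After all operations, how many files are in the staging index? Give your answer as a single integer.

Answer: 1

Derivation:
After op 1 (modify c.txt): modified={c.txt} staged={none}
After op 2 (git add c.txt): modified={none} staged={c.txt}
After op 3 (git commit): modified={none} staged={none}
After op 4 (modify b.txt): modified={b.txt} staged={none}
After op 5 (git add a.txt): modified={b.txt} staged={none}
After op 6 (git add b.txt): modified={none} staged={b.txt}
After op 7 (modify a.txt): modified={a.txt} staged={b.txt}
After op 8 (git add a.txt): modified={none} staged={a.txt, b.txt}
After op 9 (git reset a.txt): modified={a.txt} staged={b.txt}
After op 10 (git reset b.txt): modified={a.txt, b.txt} staged={none}
After op 11 (modify d.txt): modified={a.txt, b.txt, d.txt} staged={none}
After op 12 (modify c.txt): modified={a.txt, b.txt, c.txt, d.txt} staged={none}
After op 13 (git add d.txt): modified={a.txt, b.txt, c.txt} staged={d.txt}
Final staged set: {d.txt} -> count=1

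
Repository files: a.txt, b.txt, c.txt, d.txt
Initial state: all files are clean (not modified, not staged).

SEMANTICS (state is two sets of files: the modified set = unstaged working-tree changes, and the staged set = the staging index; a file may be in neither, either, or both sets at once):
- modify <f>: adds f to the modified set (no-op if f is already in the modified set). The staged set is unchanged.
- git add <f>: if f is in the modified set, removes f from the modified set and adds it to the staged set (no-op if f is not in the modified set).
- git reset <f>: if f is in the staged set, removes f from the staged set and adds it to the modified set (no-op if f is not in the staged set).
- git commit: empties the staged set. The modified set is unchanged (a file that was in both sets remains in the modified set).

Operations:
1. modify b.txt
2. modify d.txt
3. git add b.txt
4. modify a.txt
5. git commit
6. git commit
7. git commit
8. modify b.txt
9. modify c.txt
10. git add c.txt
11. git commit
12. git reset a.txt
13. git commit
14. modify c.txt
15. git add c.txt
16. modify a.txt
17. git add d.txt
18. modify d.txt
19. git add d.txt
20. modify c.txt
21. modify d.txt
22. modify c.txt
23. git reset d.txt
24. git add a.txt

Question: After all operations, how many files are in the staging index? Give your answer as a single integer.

After op 1 (modify b.txt): modified={b.txt} staged={none}
After op 2 (modify d.txt): modified={b.txt, d.txt} staged={none}
After op 3 (git add b.txt): modified={d.txt} staged={b.txt}
After op 4 (modify a.txt): modified={a.txt, d.txt} staged={b.txt}
After op 5 (git commit): modified={a.txt, d.txt} staged={none}
After op 6 (git commit): modified={a.txt, d.txt} staged={none}
After op 7 (git commit): modified={a.txt, d.txt} staged={none}
After op 8 (modify b.txt): modified={a.txt, b.txt, d.txt} staged={none}
After op 9 (modify c.txt): modified={a.txt, b.txt, c.txt, d.txt} staged={none}
After op 10 (git add c.txt): modified={a.txt, b.txt, d.txt} staged={c.txt}
After op 11 (git commit): modified={a.txt, b.txt, d.txt} staged={none}
After op 12 (git reset a.txt): modified={a.txt, b.txt, d.txt} staged={none}
After op 13 (git commit): modified={a.txt, b.txt, d.txt} staged={none}
After op 14 (modify c.txt): modified={a.txt, b.txt, c.txt, d.txt} staged={none}
After op 15 (git add c.txt): modified={a.txt, b.txt, d.txt} staged={c.txt}
After op 16 (modify a.txt): modified={a.txt, b.txt, d.txt} staged={c.txt}
After op 17 (git add d.txt): modified={a.txt, b.txt} staged={c.txt, d.txt}
After op 18 (modify d.txt): modified={a.txt, b.txt, d.txt} staged={c.txt, d.txt}
After op 19 (git add d.txt): modified={a.txt, b.txt} staged={c.txt, d.txt}
After op 20 (modify c.txt): modified={a.txt, b.txt, c.txt} staged={c.txt, d.txt}
After op 21 (modify d.txt): modified={a.txt, b.txt, c.txt, d.txt} staged={c.txt, d.txt}
After op 22 (modify c.txt): modified={a.txt, b.txt, c.txt, d.txt} staged={c.txt, d.txt}
After op 23 (git reset d.txt): modified={a.txt, b.txt, c.txt, d.txt} staged={c.txt}
After op 24 (git add a.txt): modified={b.txt, c.txt, d.txt} staged={a.txt, c.txt}
Final staged set: {a.txt, c.txt} -> count=2

Answer: 2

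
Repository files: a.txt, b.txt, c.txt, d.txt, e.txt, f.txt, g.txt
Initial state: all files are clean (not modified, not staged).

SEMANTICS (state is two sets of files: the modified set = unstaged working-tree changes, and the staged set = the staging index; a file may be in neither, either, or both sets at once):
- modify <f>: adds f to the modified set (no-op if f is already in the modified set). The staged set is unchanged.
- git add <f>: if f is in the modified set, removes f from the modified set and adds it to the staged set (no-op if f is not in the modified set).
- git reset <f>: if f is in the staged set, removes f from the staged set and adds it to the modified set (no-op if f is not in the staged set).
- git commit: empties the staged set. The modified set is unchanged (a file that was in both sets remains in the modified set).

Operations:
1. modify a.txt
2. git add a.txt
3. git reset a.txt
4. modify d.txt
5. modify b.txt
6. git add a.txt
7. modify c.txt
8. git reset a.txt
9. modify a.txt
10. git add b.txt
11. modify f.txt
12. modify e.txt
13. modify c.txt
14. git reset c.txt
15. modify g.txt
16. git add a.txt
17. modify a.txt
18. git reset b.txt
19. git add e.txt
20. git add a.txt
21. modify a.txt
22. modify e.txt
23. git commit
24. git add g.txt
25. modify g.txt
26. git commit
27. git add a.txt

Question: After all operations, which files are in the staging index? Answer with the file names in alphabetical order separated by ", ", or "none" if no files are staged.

After op 1 (modify a.txt): modified={a.txt} staged={none}
After op 2 (git add a.txt): modified={none} staged={a.txt}
After op 3 (git reset a.txt): modified={a.txt} staged={none}
After op 4 (modify d.txt): modified={a.txt, d.txt} staged={none}
After op 5 (modify b.txt): modified={a.txt, b.txt, d.txt} staged={none}
After op 6 (git add a.txt): modified={b.txt, d.txt} staged={a.txt}
After op 7 (modify c.txt): modified={b.txt, c.txt, d.txt} staged={a.txt}
After op 8 (git reset a.txt): modified={a.txt, b.txt, c.txt, d.txt} staged={none}
After op 9 (modify a.txt): modified={a.txt, b.txt, c.txt, d.txt} staged={none}
After op 10 (git add b.txt): modified={a.txt, c.txt, d.txt} staged={b.txt}
After op 11 (modify f.txt): modified={a.txt, c.txt, d.txt, f.txt} staged={b.txt}
After op 12 (modify e.txt): modified={a.txt, c.txt, d.txt, e.txt, f.txt} staged={b.txt}
After op 13 (modify c.txt): modified={a.txt, c.txt, d.txt, e.txt, f.txt} staged={b.txt}
After op 14 (git reset c.txt): modified={a.txt, c.txt, d.txt, e.txt, f.txt} staged={b.txt}
After op 15 (modify g.txt): modified={a.txt, c.txt, d.txt, e.txt, f.txt, g.txt} staged={b.txt}
After op 16 (git add a.txt): modified={c.txt, d.txt, e.txt, f.txt, g.txt} staged={a.txt, b.txt}
After op 17 (modify a.txt): modified={a.txt, c.txt, d.txt, e.txt, f.txt, g.txt} staged={a.txt, b.txt}
After op 18 (git reset b.txt): modified={a.txt, b.txt, c.txt, d.txt, e.txt, f.txt, g.txt} staged={a.txt}
After op 19 (git add e.txt): modified={a.txt, b.txt, c.txt, d.txt, f.txt, g.txt} staged={a.txt, e.txt}
After op 20 (git add a.txt): modified={b.txt, c.txt, d.txt, f.txt, g.txt} staged={a.txt, e.txt}
After op 21 (modify a.txt): modified={a.txt, b.txt, c.txt, d.txt, f.txt, g.txt} staged={a.txt, e.txt}
After op 22 (modify e.txt): modified={a.txt, b.txt, c.txt, d.txt, e.txt, f.txt, g.txt} staged={a.txt, e.txt}
After op 23 (git commit): modified={a.txt, b.txt, c.txt, d.txt, e.txt, f.txt, g.txt} staged={none}
After op 24 (git add g.txt): modified={a.txt, b.txt, c.txt, d.txt, e.txt, f.txt} staged={g.txt}
After op 25 (modify g.txt): modified={a.txt, b.txt, c.txt, d.txt, e.txt, f.txt, g.txt} staged={g.txt}
After op 26 (git commit): modified={a.txt, b.txt, c.txt, d.txt, e.txt, f.txt, g.txt} staged={none}
After op 27 (git add a.txt): modified={b.txt, c.txt, d.txt, e.txt, f.txt, g.txt} staged={a.txt}

Answer: a.txt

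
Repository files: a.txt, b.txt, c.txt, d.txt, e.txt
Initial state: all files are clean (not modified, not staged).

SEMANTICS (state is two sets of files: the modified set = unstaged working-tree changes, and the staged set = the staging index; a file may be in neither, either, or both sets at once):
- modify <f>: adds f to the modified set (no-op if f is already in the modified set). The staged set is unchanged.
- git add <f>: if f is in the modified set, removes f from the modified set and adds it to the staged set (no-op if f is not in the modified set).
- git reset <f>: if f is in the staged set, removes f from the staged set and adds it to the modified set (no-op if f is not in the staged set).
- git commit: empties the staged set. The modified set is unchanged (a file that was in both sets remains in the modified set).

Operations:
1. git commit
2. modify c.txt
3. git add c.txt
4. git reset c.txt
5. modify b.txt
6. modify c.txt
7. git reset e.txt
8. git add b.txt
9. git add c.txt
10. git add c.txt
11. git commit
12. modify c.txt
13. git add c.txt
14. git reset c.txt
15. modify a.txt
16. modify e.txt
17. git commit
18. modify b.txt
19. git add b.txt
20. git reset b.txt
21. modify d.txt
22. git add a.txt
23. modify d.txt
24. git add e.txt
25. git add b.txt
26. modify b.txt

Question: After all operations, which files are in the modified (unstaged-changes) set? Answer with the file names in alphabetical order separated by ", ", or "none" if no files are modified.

Answer: b.txt, c.txt, d.txt

Derivation:
After op 1 (git commit): modified={none} staged={none}
After op 2 (modify c.txt): modified={c.txt} staged={none}
After op 3 (git add c.txt): modified={none} staged={c.txt}
After op 4 (git reset c.txt): modified={c.txt} staged={none}
After op 5 (modify b.txt): modified={b.txt, c.txt} staged={none}
After op 6 (modify c.txt): modified={b.txt, c.txt} staged={none}
After op 7 (git reset e.txt): modified={b.txt, c.txt} staged={none}
After op 8 (git add b.txt): modified={c.txt} staged={b.txt}
After op 9 (git add c.txt): modified={none} staged={b.txt, c.txt}
After op 10 (git add c.txt): modified={none} staged={b.txt, c.txt}
After op 11 (git commit): modified={none} staged={none}
After op 12 (modify c.txt): modified={c.txt} staged={none}
After op 13 (git add c.txt): modified={none} staged={c.txt}
After op 14 (git reset c.txt): modified={c.txt} staged={none}
After op 15 (modify a.txt): modified={a.txt, c.txt} staged={none}
After op 16 (modify e.txt): modified={a.txt, c.txt, e.txt} staged={none}
After op 17 (git commit): modified={a.txt, c.txt, e.txt} staged={none}
After op 18 (modify b.txt): modified={a.txt, b.txt, c.txt, e.txt} staged={none}
After op 19 (git add b.txt): modified={a.txt, c.txt, e.txt} staged={b.txt}
After op 20 (git reset b.txt): modified={a.txt, b.txt, c.txt, e.txt} staged={none}
After op 21 (modify d.txt): modified={a.txt, b.txt, c.txt, d.txt, e.txt} staged={none}
After op 22 (git add a.txt): modified={b.txt, c.txt, d.txt, e.txt} staged={a.txt}
After op 23 (modify d.txt): modified={b.txt, c.txt, d.txt, e.txt} staged={a.txt}
After op 24 (git add e.txt): modified={b.txt, c.txt, d.txt} staged={a.txt, e.txt}
After op 25 (git add b.txt): modified={c.txt, d.txt} staged={a.txt, b.txt, e.txt}
After op 26 (modify b.txt): modified={b.txt, c.txt, d.txt} staged={a.txt, b.txt, e.txt}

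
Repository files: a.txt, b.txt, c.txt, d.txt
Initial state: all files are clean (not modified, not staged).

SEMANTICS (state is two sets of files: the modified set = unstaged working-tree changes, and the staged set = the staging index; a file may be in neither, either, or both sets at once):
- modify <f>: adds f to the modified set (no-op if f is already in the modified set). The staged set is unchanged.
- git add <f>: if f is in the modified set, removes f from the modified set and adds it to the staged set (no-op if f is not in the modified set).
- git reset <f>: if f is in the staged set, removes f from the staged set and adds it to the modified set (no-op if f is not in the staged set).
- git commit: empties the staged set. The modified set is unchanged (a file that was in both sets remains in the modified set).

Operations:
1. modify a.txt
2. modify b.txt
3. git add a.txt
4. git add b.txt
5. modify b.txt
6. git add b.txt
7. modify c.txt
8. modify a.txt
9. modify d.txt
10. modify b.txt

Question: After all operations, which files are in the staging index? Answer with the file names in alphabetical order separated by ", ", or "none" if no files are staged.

Answer: a.txt, b.txt

Derivation:
After op 1 (modify a.txt): modified={a.txt} staged={none}
After op 2 (modify b.txt): modified={a.txt, b.txt} staged={none}
After op 3 (git add a.txt): modified={b.txt} staged={a.txt}
After op 4 (git add b.txt): modified={none} staged={a.txt, b.txt}
After op 5 (modify b.txt): modified={b.txt} staged={a.txt, b.txt}
After op 6 (git add b.txt): modified={none} staged={a.txt, b.txt}
After op 7 (modify c.txt): modified={c.txt} staged={a.txt, b.txt}
After op 8 (modify a.txt): modified={a.txt, c.txt} staged={a.txt, b.txt}
After op 9 (modify d.txt): modified={a.txt, c.txt, d.txt} staged={a.txt, b.txt}
After op 10 (modify b.txt): modified={a.txt, b.txt, c.txt, d.txt} staged={a.txt, b.txt}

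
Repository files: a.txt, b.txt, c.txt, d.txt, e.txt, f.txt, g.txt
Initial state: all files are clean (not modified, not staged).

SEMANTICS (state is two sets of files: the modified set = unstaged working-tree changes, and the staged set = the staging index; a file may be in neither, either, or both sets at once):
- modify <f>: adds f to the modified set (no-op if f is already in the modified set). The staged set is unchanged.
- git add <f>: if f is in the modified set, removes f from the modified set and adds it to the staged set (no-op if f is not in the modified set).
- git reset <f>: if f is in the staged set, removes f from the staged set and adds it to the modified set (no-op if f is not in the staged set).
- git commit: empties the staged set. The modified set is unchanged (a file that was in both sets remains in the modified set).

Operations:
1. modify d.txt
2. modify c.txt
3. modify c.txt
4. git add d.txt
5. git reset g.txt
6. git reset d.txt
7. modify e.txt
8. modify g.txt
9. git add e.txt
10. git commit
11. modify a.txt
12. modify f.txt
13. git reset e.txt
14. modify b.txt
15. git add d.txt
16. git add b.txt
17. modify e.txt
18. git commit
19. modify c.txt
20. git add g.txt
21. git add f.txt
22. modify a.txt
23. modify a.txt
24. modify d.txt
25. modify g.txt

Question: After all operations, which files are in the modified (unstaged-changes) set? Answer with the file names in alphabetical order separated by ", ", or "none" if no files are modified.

After op 1 (modify d.txt): modified={d.txt} staged={none}
After op 2 (modify c.txt): modified={c.txt, d.txt} staged={none}
After op 3 (modify c.txt): modified={c.txt, d.txt} staged={none}
After op 4 (git add d.txt): modified={c.txt} staged={d.txt}
After op 5 (git reset g.txt): modified={c.txt} staged={d.txt}
After op 6 (git reset d.txt): modified={c.txt, d.txt} staged={none}
After op 7 (modify e.txt): modified={c.txt, d.txt, e.txt} staged={none}
After op 8 (modify g.txt): modified={c.txt, d.txt, e.txt, g.txt} staged={none}
After op 9 (git add e.txt): modified={c.txt, d.txt, g.txt} staged={e.txt}
After op 10 (git commit): modified={c.txt, d.txt, g.txt} staged={none}
After op 11 (modify a.txt): modified={a.txt, c.txt, d.txt, g.txt} staged={none}
After op 12 (modify f.txt): modified={a.txt, c.txt, d.txt, f.txt, g.txt} staged={none}
After op 13 (git reset e.txt): modified={a.txt, c.txt, d.txt, f.txt, g.txt} staged={none}
After op 14 (modify b.txt): modified={a.txt, b.txt, c.txt, d.txt, f.txt, g.txt} staged={none}
After op 15 (git add d.txt): modified={a.txt, b.txt, c.txt, f.txt, g.txt} staged={d.txt}
After op 16 (git add b.txt): modified={a.txt, c.txt, f.txt, g.txt} staged={b.txt, d.txt}
After op 17 (modify e.txt): modified={a.txt, c.txt, e.txt, f.txt, g.txt} staged={b.txt, d.txt}
After op 18 (git commit): modified={a.txt, c.txt, e.txt, f.txt, g.txt} staged={none}
After op 19 (modify c.txt): modified={a.txt, c.txt, e.txt, f.txt, g.txt} staged={none}
After op 20 (git add g.txt): modified={a.txt, c.txt, e.txt, f.txt} staged={g.txt}
After op 21 (git add f.txt): modified={a.txt, c.txt, e.txt} staged={f.txt, g.txt}
After op 22 (modify a.txt): modified={a.txt, c.txt, e.txt} staged={f.txt, g.txt}
After op 23 (modify a.txt): modified={a.txt, c.txt, e.txt} staged={f.txt, g.txt}
After op 24 (modify d.txt): modified={a.txt, c.txt, d.txt, e.txt} staged={f.txt, g.txt}
After op 25 (modify g.txt): modified={a.txt, c.txt, d.txt, e.txt, g.txt} staged={f.txt, g.txt}

Answer: a.txt, c.txt, d.txt, e.txt, g.txt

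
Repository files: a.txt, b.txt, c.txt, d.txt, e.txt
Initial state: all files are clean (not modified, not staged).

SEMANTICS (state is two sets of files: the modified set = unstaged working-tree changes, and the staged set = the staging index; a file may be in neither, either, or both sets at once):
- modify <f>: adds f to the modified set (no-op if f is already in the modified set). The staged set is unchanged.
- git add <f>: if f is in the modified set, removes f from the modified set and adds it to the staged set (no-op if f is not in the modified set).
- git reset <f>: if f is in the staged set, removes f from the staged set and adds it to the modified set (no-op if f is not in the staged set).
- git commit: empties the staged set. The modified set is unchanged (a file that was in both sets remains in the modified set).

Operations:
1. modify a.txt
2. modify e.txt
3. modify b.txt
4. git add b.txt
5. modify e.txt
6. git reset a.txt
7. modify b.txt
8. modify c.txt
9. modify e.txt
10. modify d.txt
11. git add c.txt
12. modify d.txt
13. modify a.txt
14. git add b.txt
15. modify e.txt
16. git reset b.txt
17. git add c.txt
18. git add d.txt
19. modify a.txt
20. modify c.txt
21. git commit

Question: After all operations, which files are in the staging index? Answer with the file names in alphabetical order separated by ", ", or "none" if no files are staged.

After op 1 (modify a.txt): modified={a.txt} staged={none}
After op 2 (modify e.txt): modified={a.txt, e.txt} staged={none}
After op 3 (modify b.txt): modified={a.txt, b.txt, e.txt} staged={none}
After op 4 (git add b.txt): modified={a.txt, e.txt} staged={b.txt}
After op 5 (modify e.txt): modified={a.txt, e.txt} staged={b.txt}
After op 6 (git reset a.txt): modified={a.txt, e.txt} staged={b.txt}
After op 7 (modify b.txt): modified={a.txt, b.txt, e.txt} staged={b.txt}
After op 8 (modify c.txt): modified={a.txt, b.txt, c.txt, e.txt} staged={b.txt}
After op 9 (modify e.txt): modified={a.txt, b.txt, c.txt, e.txt} staged={b.txt}
After op 10 (modify d.txt): modified={a.txt, b.txt, c.txt, d.txt, e.txt} staged={b.txt}
After op 11 (git add c.txt): modified={a.txt, b.txt, d.txt, e.txt} staged={b.txt, c.txt}
After op 12 (modify d.txt): modified={a.txt, b.txt, d.txt, e.txt} staged={b.txt, c.txt}
After op 13 (modify a.txt): modified={a.txt, b.txt, d.txt, e.txt} staged={b.txt, c.txt}
After op 14 (git add b.txt): modified={a.txt, d.txt, e.txt} staged={b.txt, c.txt}
After op 15 (modify e.txt): modified={a.txt, d.txt, e.txt} staged={b.txt, c.txt}
After op 16 (git reset b.txt): modified={a.txt, b.txt, d.txt, e.txt} staged={c.txt}
After op 17 (git add c.txt): modified={a.txt, b.txt, d.txt, e.txt} staged={c.txt}
After op 18 (git add d.txt): modified={a.txt, b.txt, e.txt} staged={c.txt, d.txt}
After op 19 (modify a.txt): modified={a.txt, b.txt, e.txt} staged={c.txt, d.txt}
After op 20 (modify c.txt): modified={a.txt, b.txt, c.txt, e.txt} staged={c.txt, d.txt}
After op 21 (git commit): modified={a.txt, b.txt, c.txt, e.txt} staged={none}

Answer: none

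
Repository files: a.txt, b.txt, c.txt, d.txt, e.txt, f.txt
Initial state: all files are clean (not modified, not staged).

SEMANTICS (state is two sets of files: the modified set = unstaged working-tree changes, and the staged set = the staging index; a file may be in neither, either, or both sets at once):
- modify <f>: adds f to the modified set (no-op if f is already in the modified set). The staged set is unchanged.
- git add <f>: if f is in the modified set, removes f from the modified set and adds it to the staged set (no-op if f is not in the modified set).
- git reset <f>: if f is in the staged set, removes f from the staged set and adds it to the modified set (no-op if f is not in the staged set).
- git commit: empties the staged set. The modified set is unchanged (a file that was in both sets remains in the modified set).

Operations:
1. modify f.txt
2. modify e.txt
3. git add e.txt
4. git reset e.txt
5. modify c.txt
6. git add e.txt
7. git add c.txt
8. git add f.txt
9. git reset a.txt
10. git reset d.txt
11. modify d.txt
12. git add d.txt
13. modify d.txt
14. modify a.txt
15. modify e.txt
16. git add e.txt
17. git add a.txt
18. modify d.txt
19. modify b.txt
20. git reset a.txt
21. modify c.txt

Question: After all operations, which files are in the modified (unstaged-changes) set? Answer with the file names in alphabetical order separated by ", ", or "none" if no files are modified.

After op 1 (modify f.txt): modified={f.txt} staged={none}
After op 2 (modify e.txt): modified={e.txt, f.txt} staged={none}
After op 3 (git add e.txt): modified={f.txt} staged={e.txt}
After op 4 (git reset e.txt): modified={e.txt, f.txt} staged={none}
After op 5 (modify c.txt): modified={c.txt, e.txt, f.txt} staged={none}
After op 6 (git add e.txt): modified={c.txt, f.txt} staged={e.txt}
After op 7 (git add c.txt): modified={f.txt} staged={c.txt, e.txt}
After op 8 (git add f.txt): modified={none} staged={c.txt, e.txt, f.txt}
After op 9 (git reset a.txt): modified={none} staged={c.txt, e.txt, f.txt}
After op 10 (git reset d.txt): modified={none} staged={c.txt, e.txt, f.txt}
After op 11 (modify d.txt): modified={d.txt} staged={c.txt, e.txt, f.txt}
After op 12 (git add d.txt): modified={none} staged={c.txt, d.txt, e.txt, f.txt}
After op 13 (modify d.txt): modified={d.txt} staged={c.txt, d.txt, e.txt, f.txt}
After op 14 (modify a.txt): modified={a.txt, d.txt} staged={c.txt, d.txt, e.txt, f.txt}
After op 15 (modify e.txt): modified={a.txt, d.txt, e.txt} staged={c.txt, d.txt, e.txt, f.txt}
After op 16 (git add e.txt): modified={a.txt, d.txt} staged={c.txt, d.txt, e.txt, f.txt}
After op 17 (git add a.txt): modified={d.txt} staged={a.txt, c.txt, d.txt, e.txt, f.txt}
After op 18 (modify d.txt): modified={d.txt} staged={a.txt, c.txt, d.txt, e.txt, f.txt}
After op 19 (modify b.txt): modified={b.txt, d.txt} staged={a.txt, c.txt, d.txt, e.txt, f.txt}
After op 20 (git reset a.txt): modified={a.txt, b.txt, d.txt} staged={c.txt, d.txt, e.txt, f.txt}
After op 21 (modify c.txt): modified={a.txt, b.txt, c.txt, d.txt} staged={c.txt, d.txt, e.txt, f.txt}

Answer: a.txt, b.txt, c.txt, d.txt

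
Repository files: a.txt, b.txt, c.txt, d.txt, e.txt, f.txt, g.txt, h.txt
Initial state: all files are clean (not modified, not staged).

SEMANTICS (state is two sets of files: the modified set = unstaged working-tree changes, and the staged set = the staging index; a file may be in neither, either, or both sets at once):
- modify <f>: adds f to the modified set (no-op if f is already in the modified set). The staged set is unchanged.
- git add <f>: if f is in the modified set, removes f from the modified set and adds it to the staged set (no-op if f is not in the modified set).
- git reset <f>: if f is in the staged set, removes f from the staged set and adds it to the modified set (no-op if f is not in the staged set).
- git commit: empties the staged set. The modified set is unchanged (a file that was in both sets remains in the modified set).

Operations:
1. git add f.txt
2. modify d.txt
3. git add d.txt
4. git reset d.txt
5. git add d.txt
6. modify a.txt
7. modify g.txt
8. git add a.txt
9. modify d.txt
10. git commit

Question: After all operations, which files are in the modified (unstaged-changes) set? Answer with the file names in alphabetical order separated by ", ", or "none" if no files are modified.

Answer: d.txt, g.txt

Derivation:
After op 1 (git add f.txt): modified={none} staged={none}
After op 2 (modify d.txt): modified={d.txt} staged={none}
After op 3 (git add d.txt): modified={none} staged={d.txt}
After op 4 (git reset d.txt): modified={d.txt} staged={none}
After op 5 (git add d.txt): modified={none} staged={d.txt}
After op 6 (modify a.txt): modified={a.txt} staged={d.txt}
After op 7 (modify g.txt): modified={a.txt, g.txt} staged={d.txt}
After op 8 (git add a.txt): modified={g.txt} staged={a.txt, d.txt}
After op 9 (modify d.txt): modified={d.txt, g.txt} staged={a.txt, d.txt}
After op 10 (git commit): modified={d.txt, g.txt} staged={none}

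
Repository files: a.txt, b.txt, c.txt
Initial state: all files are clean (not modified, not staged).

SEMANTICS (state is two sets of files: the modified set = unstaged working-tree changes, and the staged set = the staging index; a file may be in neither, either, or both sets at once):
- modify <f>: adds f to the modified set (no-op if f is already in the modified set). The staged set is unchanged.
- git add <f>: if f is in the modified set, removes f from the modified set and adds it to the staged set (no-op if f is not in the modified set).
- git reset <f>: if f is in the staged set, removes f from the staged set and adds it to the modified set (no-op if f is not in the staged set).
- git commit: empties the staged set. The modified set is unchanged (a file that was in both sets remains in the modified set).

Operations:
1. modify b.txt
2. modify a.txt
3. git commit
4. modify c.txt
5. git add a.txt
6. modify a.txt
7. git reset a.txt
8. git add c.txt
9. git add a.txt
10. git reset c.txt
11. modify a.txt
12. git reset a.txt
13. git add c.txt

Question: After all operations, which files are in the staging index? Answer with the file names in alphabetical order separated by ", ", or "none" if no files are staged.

After op 1 (modify b.txt): modified={b.txt} staged={none}
After op 2 (modify a.txt): modified={a.txt, b.txt} staged={none}
After op 3 (git commit): modified={a.txt, b.txt} staged={none}
After op 4 (modify c.txt): modified={a.txt, b.txt, c.txt} staged={none}
After op 5 (git add a.txt): modified={b.txt, c.txt} staged={a.txt}
After op 6 (modify a.txt): modified={a.txt, b.txt, c.txt} staged={a.txt}
After op 7 (git reset a.txt): modified={a.txt, b.txt, c.txt} staged={none}
After op 8 (git add c.txt): modified={a.txt, b.txt} staged={c.txt}
After op 9 (git add a.txt): modified={b.txt} staged={a.txt, c.txt}
After op 10 (git reset c.txt): modified={b.txt, c.txt} staged={a.txt}
After op 11 (modify a.txt): modified={a.txt, b.txt, c.txt} staged={a.txt}
After op 12 (git reset a.txt): modified={a.txt, b.txt, c.txt} staged={none}
After op 13 (git add c.txt): modified={a.txt, b.txt} staged={c.txt}

Answer: c.txt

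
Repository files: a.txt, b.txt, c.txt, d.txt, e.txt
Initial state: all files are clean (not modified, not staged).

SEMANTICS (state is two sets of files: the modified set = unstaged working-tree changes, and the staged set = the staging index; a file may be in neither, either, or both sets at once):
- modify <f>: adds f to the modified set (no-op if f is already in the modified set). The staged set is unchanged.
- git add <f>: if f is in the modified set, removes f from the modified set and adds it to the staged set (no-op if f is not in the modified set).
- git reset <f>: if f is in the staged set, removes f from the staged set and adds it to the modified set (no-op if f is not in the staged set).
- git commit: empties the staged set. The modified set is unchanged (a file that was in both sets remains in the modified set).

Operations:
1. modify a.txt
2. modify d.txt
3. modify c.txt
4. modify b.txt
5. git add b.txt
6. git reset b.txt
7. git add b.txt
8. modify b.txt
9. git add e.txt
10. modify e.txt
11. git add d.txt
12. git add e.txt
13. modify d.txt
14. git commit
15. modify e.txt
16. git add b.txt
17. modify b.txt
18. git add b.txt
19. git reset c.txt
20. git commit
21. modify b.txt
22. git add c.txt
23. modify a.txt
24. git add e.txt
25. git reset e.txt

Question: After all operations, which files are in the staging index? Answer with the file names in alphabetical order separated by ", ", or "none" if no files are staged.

After op 1 (modify a.txt): modified={a.txt} staged={none}
After op 2 (modify d.txt): modified={a.txt, d.txt} staged={none}
After op 3 (modify c.txt): modified={a.txt, c.txt, d.txt} staged={none}
After op 4 (modify b.txt): modified={a.txt, b.txt, c.txt, d.txt} staged={none}
After op 5 (git add b.txt): modified={a.txt, c.txt, d.txt} staged={b.txt}
After op 6 (git reset b.txt): modified={a.txt, b.txt, c.txt, d.txt} staged={none}
After op 7 (git add b.txt): modified={a.txt, c.txt, d.txt} staged={b.txt}
After op 8 (modify b.txt): modified={a.txt, b.txt, c.txt, d.txt} staged={b.txt}
After op 9 (git add e.txt): modified={a.txt, b.txt, c.txt, d.txt} staged={b.txt}
After op 10 (modify e.txt): modified={a.txt, b.txt, c.txt, d.txt, e.txt} staged={b.txt}
After op 11 (git add d.txt): modified={a.txt, b.txt, c.txt, e.txt} staged={b.txt, d.txt}
After op 12 (git add e.txt): modified={a.txt, b.txt, c.txt} staged={b.txt, d.txt, e.txt}
After op 13 (modify d.txt): modified={a.txt, b.txt, c.txt, d.txt} staged={b.txt, d.txt, e.txt}
After op 14 (git commit): modified={a.txt, b.txt, c.txt, d.txt} staged={none}
After op 15 (modify e.txt): modified={a.txt, b.txt, c.txt, d.txt, e.txt} staged={none}
After op 16 (git add b.txt): modified={a.txt, c.txt, d.txt, e.txt} staged={b.txt}
After op 17 (modify b.txt): modified={a.txt, b.txt, c.txt, d.txt, e.txt} staged={b.txt}
After op 18 (git add b.txt): modified={a.txt, c.txt, d.txt, e.txt} staged={b.txt}
After op 19 (git reset c.txt): modified={a.txt, c.txt, d.txt, e.txt} staged={b.txt}
After op 20 (git commit): modified={a.txt, c.txt, d.txt, e.txt} staged={none}
After op 21 (modify b.txt): modified={a.txt, b.txt, c.txt, d.txt, e.txt} staged={none}
After op 22 (git add c.txt): modified={a.txt, b.txt, d.txt, e.txt} staged={c.txt}
After op 23 (modify a.txt): modified={a.txt, b.txt, d.txt, e.txt} staged={c.txt}
After op 24 (git add e.txt): modified={a.txt, b.txt, d.txt} staged={c.txt, e.txt}
After op 25 (git reset e.txt): modified={a.txt, b.txt, d.txt, e.txt} staged={c.txt}

Answer: c.txt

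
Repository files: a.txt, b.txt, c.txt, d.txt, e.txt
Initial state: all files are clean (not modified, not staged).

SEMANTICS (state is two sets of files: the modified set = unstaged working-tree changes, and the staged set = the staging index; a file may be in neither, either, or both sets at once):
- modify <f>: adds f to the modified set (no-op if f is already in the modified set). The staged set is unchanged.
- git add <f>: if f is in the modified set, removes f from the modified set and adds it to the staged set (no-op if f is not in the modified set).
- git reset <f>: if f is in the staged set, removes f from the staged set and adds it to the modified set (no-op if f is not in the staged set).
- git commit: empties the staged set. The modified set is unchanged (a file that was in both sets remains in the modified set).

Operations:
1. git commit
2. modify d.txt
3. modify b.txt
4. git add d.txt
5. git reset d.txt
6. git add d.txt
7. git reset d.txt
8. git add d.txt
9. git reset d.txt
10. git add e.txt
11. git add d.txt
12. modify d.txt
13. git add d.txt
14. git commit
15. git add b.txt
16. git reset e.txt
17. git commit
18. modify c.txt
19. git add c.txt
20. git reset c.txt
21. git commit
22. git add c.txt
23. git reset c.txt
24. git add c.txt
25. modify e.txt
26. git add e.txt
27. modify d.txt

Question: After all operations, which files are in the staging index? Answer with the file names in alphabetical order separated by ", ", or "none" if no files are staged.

Answer: c.txt, e.txt

Derivation:
After op 1 (git commit): modified={none} staged={none}
After op 2 (modify d.txt): modified={d.txt} staged={none}
After op 3 (modify b.txt): modified={b.txt, d.txt} staged={none}
After op 4 (git add d.txt): modified={b.txt} staged={d.txt}
After op 5 (git reset d.txt): modified={b.txt, d.txt} staged={none}
After op 6 (git add d.txt): modified={b.txt} staged={d.txt}
After op 7 (git reset d.txt): modified={b.txt, d.txt} staged={none}
After op 8 (git add d.txt): modified={b.txt} staged={d.txt}
After op 9 (git reset d.txt): modified={b.txt, d.txt} staged={none}
After op 10 (git add e.txt): modified={b.txt, d.txt} staged={none}
After op 11 (git add d.txt): modified={b.txt} staged={d.txt}
After op 12 (modify d.txt): modified={b.txt, d.txt} staged={d.txt}
After op 13 (git add d.txt): modified={b.txt} staged={d.txt}
After op 14 (git commit): modified={b.txt} staged={none}
After op 15 (git add b.txt): modified={none} staged={b.txt}
After op 16 (git reset e.txt): modified={none} staged={b.txt}
After op 17 (git commit): modified={none} staged={none}
After op 18 (modify c.txt): modified={c.txt} staged={none}
After op 19 (git add c.txt): modified={none} staged={c.txt}
After op 20 (git reset c.txt): modified={c.txt} staged={none}
After op 21 (git commit): modified={c.txt} staged={none}
After op 22 (git add c.txt): modified={none} staged={c.txt}
After op 23 (git reset c.txt): modified={c.txt} staged={none}
After op 24 (git add c.txt): modified={none} staged={c.txt}
After op 25 (modify e.txt): modified={e.txt} staged={c.txt}
After op 26 (git add e.txt): modified={none} staged={c.txt, e.txt}
After op 27 (modify d.txt): modified={d.txt} staged={c.txt, e.txt}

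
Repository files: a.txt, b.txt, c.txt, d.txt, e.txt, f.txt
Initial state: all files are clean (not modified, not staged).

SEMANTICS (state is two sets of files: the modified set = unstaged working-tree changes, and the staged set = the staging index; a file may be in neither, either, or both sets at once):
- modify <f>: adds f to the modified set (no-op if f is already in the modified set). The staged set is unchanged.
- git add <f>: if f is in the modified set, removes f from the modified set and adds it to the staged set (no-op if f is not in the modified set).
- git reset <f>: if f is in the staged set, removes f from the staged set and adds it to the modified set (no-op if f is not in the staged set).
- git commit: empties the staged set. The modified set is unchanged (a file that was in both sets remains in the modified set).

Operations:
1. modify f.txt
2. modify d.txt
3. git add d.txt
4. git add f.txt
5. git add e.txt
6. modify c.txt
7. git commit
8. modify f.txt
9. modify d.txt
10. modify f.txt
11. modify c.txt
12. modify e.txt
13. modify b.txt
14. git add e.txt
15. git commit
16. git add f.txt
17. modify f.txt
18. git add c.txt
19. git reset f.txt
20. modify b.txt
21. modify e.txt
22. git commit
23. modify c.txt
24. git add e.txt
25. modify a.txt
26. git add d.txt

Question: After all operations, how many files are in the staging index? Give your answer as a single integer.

After op 1 (modify f.txt): modified={f.txt} staged={none}
After op 2 (modify d.txt): modified={d.txt, f.txt} staged={none}
After op 3 (git add d.txt): modified={f.txt} staged={d.txt}
After op 4 (git add f.txt): modified={none} staged={d.txt, f.txt}
After op 5 (git add e.txt): modified={none} staged={d.txt, f.txt}
After op 6 (modify c.txt): modified={c.txt} staged={d.txt, f.txt}
After op 7 (git commit): modified={c.txt} staged={none}
After op 8 (modify f.txt): modified={c.txt, f.txt} staged={none}
After op 9 (modify d.txt): modified={c.txt, d.txt, f.txt} staged={none}
After op 10 (modify f.txt): modified={c.txt, d.txt, f.txt} staged={none}
After op 11 (modify c.txt): modified={c.txt, d.txt, f.txt} staged={none}
After op 12 (modify e.txt): modified={c.txt, d.txt, e.txt, f.txt} staged={none}
After op 13 (modify b.txt): modified={b.txt, c.txt, d.txt, e.txt, f.txt} staged={none}
After op 14 (git add e.txt): modified={b.txt, c.txt, d.txt, f.txt} staged={e.txt}
After op 15 (git commit): modified={b.txt, c.txt, d.txt, f.txt} staged={none}
After op 16 (git add f.txt): modified={b.txt, c.txt, d.txt} staged={f.txt}
After op 17 (modify f.txt): modified={b.txt, c.txt, d.txt, f.txt} staged={f.txt}
After op 18 (git add c.txt): modified={b.txt, d.txt, f.txt} staged={c.txt, f.txt}
After op 19 (git reset f.txt): modified={b.txt, d.txt, f.txt} staged={c.txt}
After op 20 (modify b.txt): modified={b.txt, d.txt, f.txt} staged={c.txt}
After op 21 (modify e.txt): modified={b.txt, d.txt, e.txt, f.txt} staged={c.txt}
After op 22 (git commit): modified={b.txt, d.txt, e.txt, f.txt} staged={none}
After op 23 (modify c.txt): modified={b.txt, c.txt, d.txt, e.txt, f.txt} staged={none}
After op 24 (git add e.txt): modified={b.txt, c.txt, d.txt, f.txt} staged={e.txt}
After op 25 (modify a.txt): modified={a.txt, b.txt, c.txt, d.txt, f.txt} staged={e.txt}
After op 26 (git add d.txt): modified={a.txt, b.txt, c.txt, f.txt} staged={d.txt, e.txt}
Final staged set: {d.txt, e.txt} -> count=2

Answer: 2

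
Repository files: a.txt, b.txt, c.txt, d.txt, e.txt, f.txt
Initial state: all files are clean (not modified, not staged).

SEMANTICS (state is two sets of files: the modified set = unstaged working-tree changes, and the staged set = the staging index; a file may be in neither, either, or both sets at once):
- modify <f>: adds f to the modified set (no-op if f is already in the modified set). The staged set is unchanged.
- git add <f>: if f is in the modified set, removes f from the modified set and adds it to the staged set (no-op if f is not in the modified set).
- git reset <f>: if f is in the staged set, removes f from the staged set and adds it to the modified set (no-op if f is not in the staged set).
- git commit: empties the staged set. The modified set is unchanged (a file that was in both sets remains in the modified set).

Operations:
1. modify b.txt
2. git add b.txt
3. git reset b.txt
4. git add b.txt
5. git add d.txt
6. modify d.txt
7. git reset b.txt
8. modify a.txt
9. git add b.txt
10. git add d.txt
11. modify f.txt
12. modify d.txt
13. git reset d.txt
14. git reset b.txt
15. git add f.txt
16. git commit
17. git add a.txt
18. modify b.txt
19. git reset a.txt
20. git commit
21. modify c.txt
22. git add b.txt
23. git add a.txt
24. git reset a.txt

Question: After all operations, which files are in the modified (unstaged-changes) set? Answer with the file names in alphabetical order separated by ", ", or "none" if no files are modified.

After op 1 (modify b.txt): modified={b.txt} staged={none}
After op 2 (git add b.txt): modified={none} staged={b.txt}
After op 3 (git reset b.txt): modified={b.txt} staged={none}
After op 4 (git add b.txt): modified={none} staged={b.txt}
After op 5 (git add d.txt): modified={none} staged={b.txt}
After op 6 (modify d.txt): modified={d.txt} staged={b.txt}
After op 7 (git reset b.txt): modified={b.txt, d.txt} staged={none}
After op 8 (modify a.txt): modified={a.txt, b.txt, d.txt} staged={none}
After op 9 (git add b.txt): modified={a.txt, d.txt} staged={b.txt}
After op 10 (git add d.txt): modified={a.txt} staged={b.txt, d.txt}
After op 11 (modify f.txt): modified={a.txt, f.txt} staged={b.txt, d.txt}
After op 12 (modify d.txt): modified={a.txt, d.txt, f.txt} staged={b.txt, d.txt}
After op 13 (git reset d.txt): modified={a.txt, d.txt, f.txt} staged={b.txt}
After op 14 (git reset b.txt): modified={a.txt, b.txt, d.txt, f.txt} staged={none}
After op 15 (git add f.txt): modified={a.txt, b.txt, d.txt} staged={f.txt}
After op 16 (git commit): modified={a.txt, b.txt, d.txt} staged={none}
After op 17 (git add a.txt): modified={b.txt, d.txt} staged={a.txt}
After op 18 (modify b.txt): modified={b.txt, d.txt} staged={a.txt}
After op 19 (git reset a.txt): modified={a.txt, b.txt, d.txt} staged={none}
After op 20 (git commit): modified={a.txt, b.txt, d.txt} staged={none}
After op 21 (modify c.txt): modified={a.txt, b.txt, c.txt, d.txt} staged={none}
After op 22 (git add b.txt): modified={a.txt, c.txt, d.txt} staged={b.txt}
After op 23 (git add a.txt): modified={c.txt, d.txt} staged={a.txt, b.txt}
After op 24 (git reset a.txt): modified={a.txt, c.txt, d.txt} staged={b.txt}

Answer: a.txt, c.txt, d.txt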